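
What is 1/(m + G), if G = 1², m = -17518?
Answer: -1/17517 ≈ -5.7087e-5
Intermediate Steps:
G = 1
1/(m + G) = 1/(-17518 + 1) = 1/(-17517) = -1/17517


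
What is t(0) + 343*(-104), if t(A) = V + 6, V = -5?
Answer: -35671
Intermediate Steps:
t(A) = 1 (t(A) = -5 + 6 = 1)
t(0) + 343*(-104) = 1 + 343*(-104) = 1 - 35672 = -35671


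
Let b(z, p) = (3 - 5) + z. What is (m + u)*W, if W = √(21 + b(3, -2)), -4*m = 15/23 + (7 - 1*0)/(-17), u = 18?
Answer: 14029*√22/782 ≈ 84.146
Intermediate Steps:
m = -47/782 (m = -(15/23 + (7 - 1*0)/(-17))/4 = -(15*(1/23) + (7 + 0)*(-1/17))/4 = -(15/23 + 7*(-1/17))/4 = -(15/23 - 7/17)/4 = -¼*94/391 = -47/782 ≈ -0.060102)
b(z, p) = -2 + z
W = √22 (W = √(21 + (-2 + 3)) = √(21 + 1) = √22 ≈ 4.6904)
(m + u)*W = (-47/782 + 18)*√22 = 14029*√22/782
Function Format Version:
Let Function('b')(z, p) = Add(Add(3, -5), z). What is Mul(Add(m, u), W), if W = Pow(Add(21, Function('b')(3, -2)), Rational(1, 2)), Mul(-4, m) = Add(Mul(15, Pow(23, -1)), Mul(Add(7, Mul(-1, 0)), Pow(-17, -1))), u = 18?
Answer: Mul(Rational(14029, 782), Pow(22, Rational(1, 2))) ≈ 84.146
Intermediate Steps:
m = Rational(-47, 782) (m = Mul(Rational(-1, 4), Add(Mul(15, Pow(23, -1)), Mul(Add(7, Mul(-1, 0)), Pow(-17, -1)))) = Mul(Rational(-1, 4), Add(Mul(15, Rational(1, 23)), Mul(Add(7, 0), Rational(-1, 17)))) = Mul(Rational(-1, 4), Add(Rational(15, 23), Mul(7, Rational(-1, 17)))) = Mul(Rational(-1, 4), Add(Rational(15, 23), Rational(-7, 17))) = Mul(Rational(-1, 4), Rational(94, 391)) = Rational(-47, 782) ≈ -0.060102)
Function('b')(z, p) = Add(-2, z)
W = Pow(22, Rational(1, 2)) (W = Pow(Add(21, Add(-2, 3)), Rational(1, 2)) = Pow(Add(21, 1), Rational(1, 2)) = Pow(22, Rational(1, 2)) ≈ 4.6904)
Mul(Add(m, u), W) = Mul(Add(Rational(-47, 782), 18), Pow(22, Rational(1, 2))) = Mul(Rational(14029, 782), Pow(22, Rational(1, 2)))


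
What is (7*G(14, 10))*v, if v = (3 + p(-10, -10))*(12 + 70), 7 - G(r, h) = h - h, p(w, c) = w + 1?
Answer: -24108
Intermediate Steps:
p(w, c) = 1 + w
G(r, h) = 7 (G(r, h) = 7 - (h - h) = 7 - 1*0 = 7 + 0 = 7)
v = -492 (v = (3 + (1 - 10))*(12 + 70) = (3 - 9)*82 = -6*82 = -492)
(7*G(14, 10))*v = (7*7)*(-492) = 49*(-492) = -24108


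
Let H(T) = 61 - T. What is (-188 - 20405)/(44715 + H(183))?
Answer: -20593/44593 ≈ -0.46180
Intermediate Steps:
(-188 - 20405)/(44715 + H(183)) = (-188 - 20405)/(44715 + (61 - 1*183)) = -20593/(44715 + (61 - 183)) = -20593/(44715 - 122) = -20593/44593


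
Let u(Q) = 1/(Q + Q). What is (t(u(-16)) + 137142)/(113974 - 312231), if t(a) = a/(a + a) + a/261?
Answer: -1145414159/1655842464 ≈ -0.69174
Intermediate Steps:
u(Q) = 1/(2*Q)
t(a) = ½ + a/261 (t(a) = a/((2*a)) + a*(1/261) = a*(1/(2*a)) + a/261 = ½ + a/261)
(t(u(-16)) + 137142)/(113974 - 312231) = ((½ + ((½)/(-16))/261) + 137142)/(113974 - 312231) = ((½ + ((½)*(-1/16))/261) + 137142)/(-198257) = ((½ + (1/261)*(-1/32)) + 137142)*(-1/198257) = ((½ - 1/8352) + 137142)*(-1/198257) = (4175/8352 + 137142)*(-1/198257) = (1145414159/8352)*(-1/198257) = -1145414159/1655842464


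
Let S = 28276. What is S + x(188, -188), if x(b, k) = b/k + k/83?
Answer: 2346637/83 ≈ 28273.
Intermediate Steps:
x(b, k) = k/83 + b/k (x(b, k) = b/k + k*(1/83) = b/k + k/83 = k/83 + b/k)
S + x(188, -188) = 28276 + ((1/83)*(-188) + 188/(-188)) = 28276 + (-188/83 + 188*(-1/188)) = 28276 + (-188/83 - 1) = 28276 - 271/83 = 2346637/83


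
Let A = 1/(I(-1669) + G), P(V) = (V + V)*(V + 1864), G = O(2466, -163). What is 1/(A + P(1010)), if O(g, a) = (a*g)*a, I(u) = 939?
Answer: 65520093/380375589509641 ≈ 1.7225e-7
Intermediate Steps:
O(g, a) = g*a²
G = 65519154 (G = 2466*(-163)² = 2466*26569 = 65519154)
P(V) = 2*V*(1864 + V) (P(V) = (2*V)*(1864 + V) = 2*V*(1864 + V))
A = 1/65520093 (A = 1/(939 + 65519154) = 1/65520093 ≈ 1.5262e-8)
1/(A + P(1010)) = 1/(1/65520093 + 2*1010*(1864 + 1010)) = 1/(1/65520093 + 2*1010*2874) = 1/(1/65520093 + 5805480) = 1/(380375589509641/65520093) = 65520093/380375589509641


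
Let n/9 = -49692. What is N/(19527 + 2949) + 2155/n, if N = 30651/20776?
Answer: -82716148321/17403183522144 ≈ -0.0047529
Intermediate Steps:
n = -447228 (n = 9*(-49692) = -447228)
N = 30651/20776 (N = 30651*(1/20776) = 30651/20776 ≈ 1.4753)
N/(19527 + 2949) + 2155/n = 30651/(20776*(19527 + 2949)) + 2155/(-447228) = (30651/20776)/22476 + 2155*(-1/447228) = (30651/20776)*(1/22476) - 2155/447228 = 10217/155653792 - 2155/447228 = -82716148321/17403183522144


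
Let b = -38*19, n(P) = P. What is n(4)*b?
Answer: -2888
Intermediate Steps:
b = -722
n(4)*b = 4*(-722) = -2888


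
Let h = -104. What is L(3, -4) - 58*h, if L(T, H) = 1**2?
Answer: 6033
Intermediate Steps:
L(T, H) = 1
L(3, -4) - 58*h = 1 - 58*(-104) = 1 + 6032 = 6033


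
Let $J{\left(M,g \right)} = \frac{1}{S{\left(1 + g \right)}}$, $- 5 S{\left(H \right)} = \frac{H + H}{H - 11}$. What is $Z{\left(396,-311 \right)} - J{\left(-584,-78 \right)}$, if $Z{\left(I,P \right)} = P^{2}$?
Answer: $\frac{677067}{7} \approx 96724.0$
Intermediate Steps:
$S{\left(H \right)} = - \frac{2 H}{5 \left(-11 + H\right)}$ ($S{\left(H \right)} = - \frac{\left(H + H\right) \frac{1}{H - 11}}{5} = - \frac{2 H \frac{1}{-11 + H}}{5} = - \frac{2 H}{5 \left(-11 + H\right)}$)
$J{\left(M,g \right)} = - \frac{-50 + 5 g}{2 \left(1 + g\right)}$ ($J{\left(M,g \right)} = \frac{1}{\left(-2\right) \left(1 + g\right) \frac{1}{-55 + 5 \left(1 + g\right)}} = \frac{1}{\left(-2\right) \left(1 + g\right) \frac{1}{-55 + \left(5 + 5 g\right)}} = \frac{1}{\left(-2\right) \left(1 + g\right) \frac{1}{-50 + 5 g}} = \frac{1}{\left(-2\right) \frac{1}{-50 + 5 g} \left(1 + g\right)} = - \frac{-50 + 5 g}{2 \left(1 + g\right)}$)
$Z{\left(396,-311 \right)} - J{\left(-584,-78 \right)} = \left(-311\right)^{2} - \frac{5 \left(10 - -78\right)}{2 \left(1 - 78\right)} = 96721 - \frac{5 \left(10 + 78\right)}{2 \left(-77\right)} = 96721 - \frac{5}{2} \left(- \frac{1}{77}\right) 88 = 96721 - - \frac{20}{7} = 96721 + \frac{20}{7} = \frac{677067}{7}$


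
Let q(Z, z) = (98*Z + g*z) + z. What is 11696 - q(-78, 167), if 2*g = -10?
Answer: 20008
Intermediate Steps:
g = -5 (g = (½)*(-10) = -5)
q(Z, z) = -4*z + 98*Z (q(Z, z) = (98*Z - 5*z) + z = (-5*z + 98*Z) + z = -4*z + 98*Z)
11696 - q(-78, 167) = 11696 - (-4*167 + 98*(-78)) = 11696 - (-668 - 7644) = 11696 - 1*(-8312) = 11696 + 8312 = 20008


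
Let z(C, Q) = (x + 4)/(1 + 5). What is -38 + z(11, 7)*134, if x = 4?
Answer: 422/3 ≈ 140.67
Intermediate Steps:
z(C, Q) = 4/3 (z(C, Q) = (4 + 4)/(1 + 5) = 8/6 = 8*(⅙) = 4/3)
-38 + z(11, 7)*134 = -38 + (4/3)*134 = -38 + 536/3 = 422/3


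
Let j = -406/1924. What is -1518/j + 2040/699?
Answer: 340391668/47299 ≈ 7196.6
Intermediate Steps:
j = -203/962 (j = -406*1/1924 = -203/962 ≈ -0.21102)
-1518/j + 2040/699 = -1518/(-203/962) + 2040/699 = -1518*(-962/203) + 2040*(1/699) = 1460316/203 + 680/233 = 340391668/47299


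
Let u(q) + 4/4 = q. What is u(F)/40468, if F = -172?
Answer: -173/40468 ≈ -0.0042750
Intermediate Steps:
u(q) = -1 + q
u(F)/40468 = (-1 - 172)/40468 = -173*1/40468 = -173/40468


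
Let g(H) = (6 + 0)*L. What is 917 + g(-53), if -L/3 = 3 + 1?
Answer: 845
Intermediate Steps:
L = -12 (L = -3*(3 + 1) = -3*4 = -12)
g(H) = -72 (g(H) = (6 + 0)*(-12) = 6*(-12) = -72)
917 + g(-53) = 917 - 72 = 845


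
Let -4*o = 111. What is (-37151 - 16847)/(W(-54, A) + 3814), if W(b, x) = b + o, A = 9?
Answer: -215992/14929 ≈ -14.468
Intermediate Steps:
o = -111/4 (o = -¼*111 = -111/4 ≈ -27.750)
W(b, x) = -111/4 + b (W(b, x) = b - 111/4 = -111/4 + b)
(-37151 - 16847)/(W(-54, A) + 3814) = (-37151 - 16847)/((-111/4 - 54) + 3814) = -53998/(-327/4 + 3814) = -53998/14929/4 = -53998*4/14929 = -215992/14929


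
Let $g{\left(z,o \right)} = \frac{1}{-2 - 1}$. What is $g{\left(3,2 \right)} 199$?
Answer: $- \frac{199}{3} \approx -66.333$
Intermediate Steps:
$g{\left(z,o \right)} = - \frac{1}{3}$ ($g{\left(z,o \right)} = \frac{1}{-3} = - \frac{1}{3}$)
$g{\left(3,2 \right)} 199 = \left(- \frac{1}{3}\right) 199 = - \frac{199}{3}$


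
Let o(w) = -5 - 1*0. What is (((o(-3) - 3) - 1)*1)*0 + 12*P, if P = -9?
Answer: -108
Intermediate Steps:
o(w) = -5 (o(w) = -5 + 0 = -5)
(((o(-3) - 3) - 1)*1)*0 + 12*P = (((-5 - 3) - 1)*1)*0 + 12*(-9) = ((-8 - 1)*1)*0 - 108 = -9*1*0 - 108 = -9*0 - 108 = 0 - 108 = -108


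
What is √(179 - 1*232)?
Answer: I*√53 ≈ 7.2801*I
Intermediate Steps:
√(179 - 1*232) = √(179 - 232) = √(-53) = I*√53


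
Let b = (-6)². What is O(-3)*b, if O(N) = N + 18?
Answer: 540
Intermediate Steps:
O(N) = 18 + N
b = 36
O(-3)*b = (18 - 3)*36 = 15*36 = 540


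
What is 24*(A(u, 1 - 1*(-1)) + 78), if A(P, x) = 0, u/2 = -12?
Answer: 1872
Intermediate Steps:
u = -24 (u = 2*(-12) = -24)
24*(A(u, 1 - 1*(-1)) + 78) = 24*(0 + 78) = 24*78 = 1872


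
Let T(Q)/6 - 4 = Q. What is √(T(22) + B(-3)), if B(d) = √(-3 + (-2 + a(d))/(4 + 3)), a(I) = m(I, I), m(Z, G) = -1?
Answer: √(7644 + 14*I*√42)/7 ≈ 12.49 + 0.074124*I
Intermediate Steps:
a(I) = -1
T(Q) = 24 + 6*Q
B(d) = 2*I*√42/7 (B(d) = √(-3 + (-2 - 1)/(4 + 3)) = √(-3 - 3/7) = √(-24/7) = 2*I*√42/7)
√(T(22) + B(-3)) = √((24 + 6*22) + 2*I*√42/7) = √((24 + 132) + 2*I*√42/7) = √(156 + 2*I*√42/7)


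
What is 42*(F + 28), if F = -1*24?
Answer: 168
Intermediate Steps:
F = -24
42*(F + 28) = 42*(-24 + 28) = 42*4 = 168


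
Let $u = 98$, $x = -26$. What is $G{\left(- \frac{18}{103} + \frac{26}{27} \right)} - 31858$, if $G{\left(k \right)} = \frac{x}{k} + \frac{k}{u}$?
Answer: $- \frac{4762943882933}{149350824} \approx -31891.0$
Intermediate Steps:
$G{\left(k \right)} = - \frac{26}{k} + \frac{k}{98}$
$G{\left(- \frac{18}{103} + \frac{26}{27} \right)} - 31858 = \left(- \frac{26}{- \frac{18}{103} + \frac{26}{27}} + \frac{- \frac{18}{103} + \frac{26}{27}}{98}\right) - 31858 = \left(- \frac{26}{\frac{2192}{2781}} + \frac{1}{98} \cdot \frac{2192}{2781}\right) - 31858 = \left(\left(-26\right) \frac{2781}{2192} + \frac{1096}{136269}\right) - 31858 = \left(- \frac{36153}{1096} + \frac{1096}{136269}\right) - 31858 = - \frac{4925331941}{149350824} - 31858 = - \frac{4762943882933}{149350824}$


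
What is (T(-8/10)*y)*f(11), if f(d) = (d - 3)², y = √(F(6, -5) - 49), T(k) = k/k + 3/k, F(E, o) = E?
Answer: -176*I*√43 ≈ -1154.1*I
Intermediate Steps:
T(k) = 1 + 3/k
y = I*√43 (y = √(6 - 49) = √(-43) = I*√43 ≈ 6.5574*I)
f(d) = (-3 + d)²
(T(-8/10)*y)*f(11) = (((3 - 8/10)/((-8/10)))*(I*√43))*(-3 + 11)² = (((3 - 8*⅒)/((-8*⅒)))*(I*√43))*8² = (((3 - ⅘)/(-⅘))*(I*√43))*64 = ((-5/4*11/5)*(I*√43))*64 = -11*I*√43/4*64 = -176*I*√43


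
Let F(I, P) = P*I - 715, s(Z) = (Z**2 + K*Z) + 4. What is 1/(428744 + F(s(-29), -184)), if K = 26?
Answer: 1/411285 ≈ 2.4314e-6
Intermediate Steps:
s(Z) = 4 + Z**2 + 26*Z (s(Z) = (Z**2 + 26*Z) + 4 = 4 + Z**2 + 26*Z)
F(I, P) = -715 + I*P (F(I, P) = I*P - 715 = -715 + I*P)
1/(428744 + F(s(-29), -184)) = 1/(428744 + (-715 + (4 + (-29)**2 + 26*(-29))*(-184))) = 1/(428744 + (-715 + (4 + 841 - 754)*(-184))) = 1/(428744 + (-715 + 91*(-184))) = 1/(428744 + (-715 - 16744)) = 1/(428744 - 17459) = 1/411285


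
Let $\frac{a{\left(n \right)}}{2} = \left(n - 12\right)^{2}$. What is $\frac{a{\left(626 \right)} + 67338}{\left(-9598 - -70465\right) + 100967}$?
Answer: $\frac{410665}{80917} \approx 5.0751$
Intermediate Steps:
$a{\left(n \right)} = 2 \left(-12 + n\right)^{2}$ ($a{\left(n \right)} = 2 \left(n - 12\right)^{2} = 2 \left(-12 + n\right)^{2}$)
$\frac{a{\left(626 \right)} + 67338}{\left(-9598 - -70465\right) + 100967} = \frac{2 \left(-12 + 626\right)^{2} + 67338}{\left(-9598 - -70465\right) + 100967} = \frac{2 \cdot 614^{2} + 67338}{\left(-9598 + 70465\right) + 100967} = \frac{2 \cdot 376996 + 67338}{60867 + 100967} = \frac{753992 + 67338}{161834} = 821330 \cdot \frac{1}{161834} = \frac{410665}{80917}$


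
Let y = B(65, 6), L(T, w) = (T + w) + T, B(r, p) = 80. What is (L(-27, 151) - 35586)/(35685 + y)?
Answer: -1543/1555 ≈ -0.99228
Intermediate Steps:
L(T, w) = w + 2*T
y = 80
(L(-27, 151) - 35586)/(35685 + y) = ((151 + 2*(-27)) - 35586)/(35685 + 80) = ((151 - 54) - 35586)/35765 = (97 - 35586)*(1/35765) = -35489*1/35765 = -1543/1555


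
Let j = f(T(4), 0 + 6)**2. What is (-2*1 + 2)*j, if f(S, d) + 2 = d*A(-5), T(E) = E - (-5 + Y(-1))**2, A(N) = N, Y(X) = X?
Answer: 0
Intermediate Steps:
T(E) = -36 + E (T(E) = E - (-5 - 1)**2 = E - 1*(-6)**2 = E - 1*36 = E - 36 = -36 + E)
f(S, d) = -2 - 5*d (f(S, d) = -2 + d*(-5) = -2 - 5*d)
j = 1024 (j = (-2 - 5*(0 + 6))**2 = (-2 - 5*6)**2 = (-2 - 30)**2 = (-32)**2 = 1024)
(-2*1 + 2)*j = (-2*1 + 2)*1024 = (-2 + 2)*1024 = 0*1024 = 0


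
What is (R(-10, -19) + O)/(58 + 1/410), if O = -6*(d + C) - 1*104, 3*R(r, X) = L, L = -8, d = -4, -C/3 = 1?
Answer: -79540/71343 ≈ -1.1149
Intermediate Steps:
C = -3 (C = -3*1 = -3)
R(r, X) = -8/3 (R(r, X) = (⅓)*(-8) = -8/3)
O = -62 (O = -6*(-4 - 3) - 1*104 = -6*(-7) - 104 = 42 - 104 = -62)
(R(-10, -19) + O)/(58 + 1/410) = (-8/3 - 62)/(58 + 1/410) = -194/(3*(58 + 1/410)) = -194/(3*23781/410) = -194/3*410/23781 = -79540/71343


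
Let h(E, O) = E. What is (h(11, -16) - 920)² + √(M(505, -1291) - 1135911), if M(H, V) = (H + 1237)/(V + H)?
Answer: 826281 + I*√175440660342/393 ≈ 8.2628e+5 + 1065.8*I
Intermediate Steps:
M(H, V) = (1237 + H)/(H + V)
(h(11, -16) - 920)² + √(M(505, -1291) - 1135911) = (11 - 920)² + √((1237 + 505)/(505 - 1291) - 1135911) = (-909)² + √(1742/(-786) - 1135911) = 826281 + √(-1/786*1742 - 1135911) = 826281 + √(-871/393 - 1135911) = 826281 + √(-446413894/393) = 826281 + I*√175440660342/393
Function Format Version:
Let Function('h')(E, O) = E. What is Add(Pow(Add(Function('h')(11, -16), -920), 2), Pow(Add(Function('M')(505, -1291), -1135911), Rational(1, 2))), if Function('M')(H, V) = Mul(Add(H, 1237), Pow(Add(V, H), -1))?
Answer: Add(826281, Mul(Rational(1, 393), I, Pow(175440660342, Rational(1, 2)))) ≈ Add(8.2628e+5, Mul(1065.8, I))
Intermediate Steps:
Function('M')(H, V) = Mul(Pow(Add(H, V), -1), Add(1237, H)) (Function('M')(H, V) = Mul(Add(1237, H), Pow(Add(H, V), -1)) = Mul(Pow(Add(H, V), -1), Add(1237, H)))
Add(Pow(Add(Function('h')(11, -16), -920), 2), Pow(Add(Function('M')(505, -1291), -1135911), Rational(1, 2))) = Add(Pow(Add(11, -920), 2), Pow(Add(Mul(Pow(Add(505, -1291), -1), Add(1237, 505)), -1135911), Rational(1, 2))) = Add(Pow(-909, 2), Pow(Add(Mul(Pow(-786, -1), 1742), -1135911), Rational(1, 2))) = Add(826281, Pow(Add(Mul(Rational(-1, 786), 1742), -1135911), Rational(1, 2))) = Add(826281, Pow(Add(Rational(-871, 393), -1135911), Rational(1, 2))) = Add(826281, Pow(Rational(-446413894, 393), Rational(1, 2))) = Add(826281, Mul(Rational(1, 393), I, Pow(175440660342, Rational(1, 2))))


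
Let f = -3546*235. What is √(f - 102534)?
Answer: 2*I*√233961 ≈ 967.39*I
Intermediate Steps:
f = -833310
√(f - 102534) = √(-833310 - 102534) = √(-935844) = 2*I*√233961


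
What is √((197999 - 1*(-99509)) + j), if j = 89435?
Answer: √386943 ≈ 622.05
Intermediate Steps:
√((197999 - 1*(-99509)) + j) = √((197999 - 1*(-99509)) + 89435) = √((197999 + 99509) + 89435) = √(297508 + 89435) = √386943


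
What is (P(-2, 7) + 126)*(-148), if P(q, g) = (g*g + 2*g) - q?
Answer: -28268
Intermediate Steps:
P(q, g) = g**2 - q + 2*g (P(q, g) = (g**2 + 2*g) - q = g**2 - q + 2*g)
(P(-2, 7) + 126)*(-148) = ((7**2 - 1*(-2) + 2*7) + 126)*(-148) = ((49 + 2 + 14) + 126)*(-148) = (65 + 126)*(-148) = 191*(-148) = -28268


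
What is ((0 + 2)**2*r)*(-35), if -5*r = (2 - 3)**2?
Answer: 28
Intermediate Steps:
r = -1/5 (r = -(2 - 3)**2/5 = -1/5*(-1)**2 = -1/5*1 = -1/5 ≈ -0.20000)
((0 + 2)**2*r)*(-35) = ((0 + 2)**2*(-1/5))*(-35) = (2**2*(-1/5))*(-35) = (4*(-1/5))*(-35) = -4/5*(-35) = 28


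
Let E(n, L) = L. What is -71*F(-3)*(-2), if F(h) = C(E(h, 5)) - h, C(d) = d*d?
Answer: 3976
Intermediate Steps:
C(d) = d²
F(h) = 25 - h (F(h) = 5² - h = 25 - h)
-71*F(-3)*(-2) = -71*(25 - 1*(-3))*(-2) = -71*(25 + 3)*(-2) = -71*28*(-2) = -1988*(-2) = 3976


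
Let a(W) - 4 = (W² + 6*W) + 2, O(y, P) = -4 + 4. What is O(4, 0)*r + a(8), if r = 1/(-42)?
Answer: 118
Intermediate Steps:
O(y, P) = 0
a(W) = 6 + W² + 6*W (a(W) = 4 + ((W² + 6*W) + 2) = 4 + (2 + W² + 6*W) = 6 + W² + 6*W)
r = -1/42 ≈ -0.023810
O(4, 0)*r + a(8) = 0*(-1/42) + (6 + 8² + 6*8) = 0 + (6 + 64 + 48) = 0 + 118 = 118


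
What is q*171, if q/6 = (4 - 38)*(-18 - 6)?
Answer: 837216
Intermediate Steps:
q = 4896 (q = 6*((4 - 38)*(-18 - 6)) = 6*(-34*(-24)) = 6*816 = 4896)
q*171 = 4896*171 = 837216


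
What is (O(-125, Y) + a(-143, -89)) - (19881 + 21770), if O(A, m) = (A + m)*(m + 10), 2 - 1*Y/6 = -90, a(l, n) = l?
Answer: 198180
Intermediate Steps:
Y = 552 (Y = 12 - 6*(-90) = 12 + 540 = 552)
O(A, m) = (10 + m)*(A + m) (O(A, m) = (A + m)*(10 + m) = (10 + m)*(A + m))
(O(-125, Y) + a(-143, -89)) - (19881 + 21770) = ((552² + 10*(-125) + 10*552 - 125*552) - 143) - (19881 + 21770) = ((304704 - 1250 + 5520 - 69000) - 143) - 1*41651 = (239974 - 143) - 41651 = 239831 - 41651 = 198180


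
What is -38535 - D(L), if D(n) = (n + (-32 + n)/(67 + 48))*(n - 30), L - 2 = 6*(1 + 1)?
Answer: -4406053/115 ≈ -38314.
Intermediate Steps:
L = 14 (L = 2 + 6*(1 + 1) = 2 + 6*2 = 2 + 12 = 14)
D(n) = (-30 + n)*(-32/115 + 116*n/115) (D(n) = (n + (-32 + n)/115)*(-30 + n) = (n + (-32 + n)*(1/115))*(-30 + n) = (n + (-32/115 + n/115))*(-30 + n) = (-32/115 + 116*n/115)*(-30 + n) = (-30 + n)*(-32/115 + 116*n/115))
-38535 - D(L) = -38535 - (192/23 - 3512/115*14 + (116/115)*14²) = -38535 - (192/23 - 49168/115 + (116/115)*196) = -38535 - (192/23 - 49168/115 + 22736/115) = -38535 - 1*(-25472/115) = -38535 + 25472/115 = -4406053/115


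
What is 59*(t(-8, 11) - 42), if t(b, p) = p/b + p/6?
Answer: -58823/24 ≈ -2451.0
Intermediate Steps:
t(b, p) = p/6 + p/b (t(b, p) = p/b + p*(⅙) = p/b + p/6 = p/6 + p/b)
59*(t(-8, 11) - 42) = 59*(((⅙)*11 + 11/(-8)) - 42) = 59*((11/6 + 11*(-⅛)) - 42) = 59*((11/6 - 11/8) - 42) = 59*(11/24 - 42) = 59*(-997/24) = -58823/24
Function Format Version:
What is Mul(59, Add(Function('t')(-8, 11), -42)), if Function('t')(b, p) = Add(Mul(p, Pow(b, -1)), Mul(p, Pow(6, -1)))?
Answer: Rational(-58823, 24) ≈ -2451.0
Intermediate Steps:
Function('t')(b, p) = Add(Mul(Rational(1, 6), p), Mul(p, Pow(b, -1))) (Function('t')(b, p) = Add(Mul(p, Pow(b, -1)), Mul(p, Rational(1, 6))) = Add(Mul(p, Pow(b, -1)), Mul(Rational(1, 6), p)) = Add(Mul(Rational(1, 6), p), Mul(p, Pow(b, -1))))
Mul(59, Add(Function('t')(-8, 11), -42)) = Mul(59, Add(Add(Mul(Rational(1, 6), 11), Mul(11, Pow(-8, -1))), -42)) = Mul(59, Add(Add(Rational(11, 6), Mul(11, Rational(-1, 8))), -42)) = Mul(59, Add(Add(Rational(11, 6), Rational(-11, 8)), -42)) = Mul(59, Add(Rational(11, 24), -42)) = Mul(59, Rational(-997, 24)) = Rational(-58823, 24)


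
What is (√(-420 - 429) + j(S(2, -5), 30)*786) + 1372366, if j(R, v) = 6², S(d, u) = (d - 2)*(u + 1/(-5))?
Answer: 1400662 + I*√849 ≈ 1.4007e+6 + 29.138*I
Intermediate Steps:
S(d, u) = (-2 + d)*(-⅕ + u) (S(d, u) = (-2 + d)*(u - ⅕) = (-2 + d)*(-⅕ + u))
j(R, v) = 36
(√(-420 - 429) + j(S(2, -5), 30)*786) + 1372366 = (√(-420 - 429) + 36*786) + 1372366 = (√(-849) + 28296) + 1372366 = (I*√849 + 28296) + 1372366 = (28296 + I*√849) + 1372366 = 1400662 + I*√849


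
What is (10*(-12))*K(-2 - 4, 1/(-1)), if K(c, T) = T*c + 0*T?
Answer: -720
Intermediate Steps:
K(c, T) = T*c (K(c, T) = T*c + 0 = T*c)
(10*(-12))*K(-2 - 4, 1/(-1)) = (10*(-12))*((-2 - 4)/(-1)) = -(-120)*(-6) = -120*6 = -720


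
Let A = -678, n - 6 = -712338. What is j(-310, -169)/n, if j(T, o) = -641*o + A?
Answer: -107651/712332 ≈ -0.15112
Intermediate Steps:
n = -712332 (n = 6 - 712338 = -712332)
j(T, o) = -678 - 641*o (j(T, o) = -641*o - 678 = -678 - 641*o)
j(-310, -169)/n = (-678 - 641*(-169))/(-712332) = (-678 + 108329)*(-1/712332) = 107651*(-1/712332) = -107651/712332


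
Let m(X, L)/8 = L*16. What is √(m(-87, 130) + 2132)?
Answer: 38*√13 ≈ 137.01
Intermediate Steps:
m(X, L) = 128*L (m(X, L) = 8*(L*16) = 8*(16*L) = 128*L)
√(m(-87, 130) + 2132) = √(128*130 + 2132) = √(16640 + 2132) = √18772 = 38*√13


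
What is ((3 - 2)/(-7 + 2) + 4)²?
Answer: 361/25 ≈ 14.440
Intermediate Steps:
((3 - 2)/(-7 + 2) + 4)² = (1/(-5) + 4)² = (1*(-⅕) + 4)² = (-⅕ + 4)² = (19/5)² = 361/25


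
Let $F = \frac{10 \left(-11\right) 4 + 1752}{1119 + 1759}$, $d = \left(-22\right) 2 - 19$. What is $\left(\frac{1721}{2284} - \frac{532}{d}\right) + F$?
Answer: $\frac{285560783}{29580084} \approx 9.6538$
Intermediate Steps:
$d = -63$ ($d = -44 - 19 = -63$)
$F = \frac{656}{1439}$ ($F = \frac{\left(-110\right) 4 + 1752}{2878} = \left(-440 + 1752\right) \frac{1}{2878} = 1312 \cdot \frac{1}{2878} = \frac{656}{1439} \approx 0.45587$)
$\left(\frac{1721}{2284} - \frac{532}{d}\right) + F = \left(\frac{1721}{2284} - \frac{532}{-63}\right) + \frac{656}{1439} = \left(1721 \cdot \frac{1}{2284} - - \frac{76}{9}\right) + \frac{656}{1439} = \left(\frac{1721}{2284} + \frac{76}{9}\right) + \frac{656}{1439} = \frac{189073}{20556} + \frac{656}{1439} = \frac{285560783}{29580084}$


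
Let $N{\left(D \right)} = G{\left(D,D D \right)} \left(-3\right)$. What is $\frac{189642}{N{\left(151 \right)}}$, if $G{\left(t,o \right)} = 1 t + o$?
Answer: $- \frac{31607}{11476} \approx -2.7542$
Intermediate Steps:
$G{\left(t,o \right)} = o + t$ ($G{\left(t,o \right)} = t + o = o + t$)
$N{\left(D \right)} = - 3 D - 3 D^{2}$ ($N{\left(D \right)} = \left(D D + D\right) \left(-3\right) = \left(D^{2} + D\right) \left(-3\right) = \left(D + D^{2}\right) \left(-3\right) = - 3 D - 3 D^{2}$)
$\frac{189642}{N{\left(151 \right)}} = \frac{189642}{3 \cdot 151 \left(-1 - 151\right)} = \frac{189642}{3 \cdot 151 \left(-152\right)} = \frac{189642}{-68856} = 189642 \left(- \frac{1}{68856}\right) = - \frac{31607}{11476}$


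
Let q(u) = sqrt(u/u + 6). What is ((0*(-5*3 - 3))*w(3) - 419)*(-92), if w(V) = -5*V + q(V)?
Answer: 38548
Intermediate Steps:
q(u) = sqrt(7) (q(u) = sqrt(1 + 6) = sqrt(7))
w(V) = sqrt(7) - 5*V (w(V) = -5*V + sqrt(7) = sqrt(7) - 5*V)
((0*(-5*3 - 3))*w(3) - 419)*(-92) = ((0*(-5*3 - 3))*(sqrt(7) - 5*3) - 419)*(-92) = ((0*(-15 - 3))*(sqrt(7) - 15) - 419)*(-92) = ((0*(-18))*(-15 + sqrt(7)) - 419)*(-92) = (0*(-15 + sqrt(7)) - 419)*(-92) = (0 - 419)*(-92) = -419*(-92) = 38548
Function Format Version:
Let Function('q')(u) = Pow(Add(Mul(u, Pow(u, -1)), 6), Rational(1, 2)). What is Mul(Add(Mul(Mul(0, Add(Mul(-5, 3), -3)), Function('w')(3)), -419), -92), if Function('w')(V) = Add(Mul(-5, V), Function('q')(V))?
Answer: 38548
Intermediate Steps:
Function('q')(u) = Pow(7, Rational(1, 2)) (Function('q')(u) = Pow(Add(1, 6), Rational(1, 2)) = Pow(7, Rational(1, 2)))
Function('w')(V) = Add(Pow(7, Rational(1, 2)), Mul(-5, V)) (Function('w')(V) = Add(Mul(-5, V), Pow(7, Rational(1, 2))) = Add(Pow(7, Rational(1, 2)), Mul(-5, V)))
Mul(Add(Mul(Mul(0, Add(Mul(-5, 3), -3)), Function('w')(3)), -419), -92) = Mul(Add(Mul(Mul(0, Add(Mul(-5, 3), -3)), Add(Pow(7, Rational(1, 2)), Mul(-5, 3))), -419), -92) = Mul(Add(Mul(Mul(0, Add(-15, -3)), Add(Pow(7, Rational(1, 2)), -15)), -419), -92) = Mul(Add(Mul(Mul(0, -18), Add(-15, Pow(7, Rational(1, 2)))), -419), -92) = Mul(Add(Mul(0, Add(-15, Pow(7, Rational(1, 2)))), -419), -92) = Mul(Add(0, -419), -92) = Mul(-419, -92) = 38548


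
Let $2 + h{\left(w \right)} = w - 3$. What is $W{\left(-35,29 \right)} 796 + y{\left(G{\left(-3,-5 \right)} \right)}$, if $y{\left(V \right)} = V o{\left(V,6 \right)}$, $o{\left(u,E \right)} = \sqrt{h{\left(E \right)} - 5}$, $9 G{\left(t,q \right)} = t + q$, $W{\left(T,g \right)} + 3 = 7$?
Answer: $3184 - \frac{16 i}{9} \approx 3184.0 - 1.7778 i$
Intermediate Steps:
$h{\left(w \right)} = -5 + w$ ($h{\left(w \right)} = -2 + \left(w - 3\right) = -2 + \left(-3 + w\right) = -5 + w$)
$W{\left(T,g \right)} = 4$ ($W{\left(T,g \right)} = -3 + 7 = 4$)
$G{\left(t,q \right)} = \frac{q}{9} + \frac{t}{9}$ ($G{\left(t,q \right)} = \frac{t + q}{9} = \frac{q + t}{9} = \frac{q}{9} + \frac{t}{9}$)
$o{\left(u,E \right)} = \sqrt{-10 + E}$ ($o{\left(u,E \right)} = \sqrt{\left(-5 + E\right) - 5} = \sqrt{-10 + E}$)
$y{\left(V \right)} = 2 i V$ ($y{\left(V \right)} = V \sqrt{-10 + 6} = V \sqrt{-4} = V 2 i = 2 i V$)
$W{\left(-35,29 \right)} 796 + y{\left(G{\left(-3,-5 \right)} \right)} = 4 \cdot 796 + 2 i \left(\frac{1}{9} \left(-5\right) + \frac{1}{9} \left(-3\right)\right) = 3184 + 2 i \left(- \frac{5}{9} - \frac{1}{3}\right) = 3184 + 2 i \left(- \frac{8}{9}\right) = 3184 - \frac{16 i}{9}$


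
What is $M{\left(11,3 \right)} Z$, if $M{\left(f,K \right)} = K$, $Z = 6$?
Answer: $18$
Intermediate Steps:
$M{\left(11,3 \right)} Z = 3 \cdot 6 = 18$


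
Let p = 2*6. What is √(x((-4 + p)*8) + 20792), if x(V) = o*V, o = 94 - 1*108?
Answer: 2*√4974 ≈ 141.05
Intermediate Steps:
p = 12
o = -14 (o = 94 - 108 = -14)
x(V) = -14*V
√(x((-4 + p)*8) + 20792) = √(-14*(-4 + 12)*8 + 20792) = √(-112*8 + 20792) = √(-14*64 + 20792) = √(-896 + 20792) = √19896 = 2*√4974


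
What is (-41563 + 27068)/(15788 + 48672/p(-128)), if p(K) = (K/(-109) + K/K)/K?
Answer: 1145105/225109996 ≈ 0.0050869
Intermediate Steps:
p(K) = (1 - K/109)/K (p(K) = (K*(-1/109) + 1)/K = (-K/109 + 1)/K = (1 - K/109)/K)
(-41563 + 27068)/(15788 + 48672/p(-128)) = (-41563 + 27068)/(15788 + 48672/(((1/109)*(109 - 1*(-128))/(-128)))) = -14495/(15788 + 48672/(((1/109)*(-1/128)*(109 + 128)))) = -14495/(15788 + 48672/(((1/109)*(-1/128)*237))) = -14495/(15788 + 48672/(-237/13952)) = -14495/(15788 + 48672*(-13952/237)) = -14495/(15788 - 226357248/79) = -14495/(-225109996/79) = -14495*(-79/225109996) = 1145105/225109996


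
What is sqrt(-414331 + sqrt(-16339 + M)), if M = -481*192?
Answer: sqrt(-414331 + I*sqrt(108691)) ≈ 0.256 + 643.69*I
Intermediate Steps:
M = -92352
sqrt(-414331 + sqrt(-16339 + M)) = sqrt(-414331 + sqrt(-16339 - 92352)) = sqrt(-414331 + sqrt(-108691)) = sqrt(-414331 + I*sqrt(108691))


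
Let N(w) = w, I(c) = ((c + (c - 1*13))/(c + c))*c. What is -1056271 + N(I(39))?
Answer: -2112477/2 ≈ -1.0562e+6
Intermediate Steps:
I(c) = -13/2 + c (I(c) = ((c + (c - 13))/((2*c)))*c = ((c + (-13 + c))*(1/(2*c)))*c = ((-13 + 2*c)*(1/(2*c)))*c = ((-13 + 2*c)/(2*c))*c = -13/2 + c)
-1056271 + N(I(39)) = -1056271 + (-13/2 + 39) = -1056271 + 65/2 = -2112477/2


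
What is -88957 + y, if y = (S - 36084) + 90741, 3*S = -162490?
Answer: -265390/3 ≈ -88463.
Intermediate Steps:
S = -162490/3 (S = (⅓)*(-162490) = -162490/3 ≈ -54163.)
y = 1481/3 (y = (-162490/3 - 36084) + 90741 = -270742/3 + 90741 = 1481/3 ≈ 493.67)
-88957 + y = -88957 + 1481/3 = -265390/3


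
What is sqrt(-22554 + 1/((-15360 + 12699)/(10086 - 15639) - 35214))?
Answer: I*sqrt(95819811883063665243)/65180227 ≈ 150.18*I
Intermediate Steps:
sqrt(-22554 + 1/((-15360 + 12699)/(10086 - 15639) - 35214)) = sqrt(-22554 + 1/(-2661/(-5553) - 35214)) = sqrt(-22554 + 1/(-2661*(-1/5553) - 35214)) = sqrt(-22554 + 1/(887/1851 - 35214)) = sqrt(-22554 + 1/(-65180227/1851)) = sqrt(-22554 - 1851/65180227) = sqrt(-1470074841609/65180227) = I*sqrt(95819811883063665243)/65180227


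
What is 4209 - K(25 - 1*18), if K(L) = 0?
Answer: 4209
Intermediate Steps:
4209 - K(25 - 1*18) = 4209 - 1*0 = 4209 + 0 = 4209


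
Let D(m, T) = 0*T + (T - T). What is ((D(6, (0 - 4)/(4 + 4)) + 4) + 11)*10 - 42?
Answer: 108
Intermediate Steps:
D(m, T) = 0 (D(m, T) = 0 + 0 = 0)
((D(6, (0 - 4)/(4 + 4)) + 4) + 11)*10 - 42 = ((0 + 4) + 11)*10 - 42 = (4 + 11)*10 - 42 = 15*10 - 42 = 150 - 42 = 108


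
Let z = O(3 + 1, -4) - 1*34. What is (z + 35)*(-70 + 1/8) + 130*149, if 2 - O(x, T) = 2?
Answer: 154401/8 ≈ 19300.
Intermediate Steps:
O(x, T) = 0 (O(x, T) = 2 - 1*2 = 2 - 2 = 0)
z = -34 (z = 0 - 1*34 = 0 - 34 = -34)
(z + 35)*(-70 + 1/8) + 130*149 = (-34 + 35)*(-70 + 1/8) + 130*149 = 1*(-70 + ⅛) + 19370 = 1*(-559/8) + 19370 = -559/8 + 19370 = 154401/8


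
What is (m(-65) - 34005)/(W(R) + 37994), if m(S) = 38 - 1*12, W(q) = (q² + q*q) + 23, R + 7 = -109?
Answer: -33979/64929 ≈ -0.52332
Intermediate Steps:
R = -116 (R = -7 - 109 = -116)
W(q) = 23 + 2*q² (W(q) = (q² + q²) + 23 = 2*q² + 23 = 23 + 2*q²)
m(S) = 26 (m(S) = 38 - 12 = 26)
(m(-65) - 34005)/(W(R) + 37994) = (26 - 34005)/((23 + 2*(-116)²) + 37994) = -33979/((23 + 2*13456) + 37994) = -33979/((23 + 26912) + 37994) = -33979/(26935 + 37994) = -33979/64929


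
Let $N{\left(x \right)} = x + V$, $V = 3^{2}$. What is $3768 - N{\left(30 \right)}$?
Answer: $3729$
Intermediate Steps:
$V = 9$
$N{\left(x \right)} = 9 + x$ ($N{\left(x \right)} = x + 9 = 9 + x$)
$3768 - N{\left(30 \right)} = 3768 - \left(9 + 30\right) = 3768 - 39 = 3729$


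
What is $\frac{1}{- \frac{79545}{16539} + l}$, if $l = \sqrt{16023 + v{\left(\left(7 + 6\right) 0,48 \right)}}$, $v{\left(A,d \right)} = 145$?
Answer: $\frac{146177195}{490693711167} + \frac{60786338 \sqrt{4042}}{490693711167} \approx 0.0081737$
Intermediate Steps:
$l = 2 \sqrt{4042}$ ($l = \sqrt{16023 + 145} = \sqrt{16168} = 2 \sqrt{4042} \approx 127.15$)
$\frac{1}{- \frac{79545}{16539} + l} = \frac{1}{- \frac{79545}{16539} + 2 \sqrt{4042}} = \frac{1}{\left(-79545\right) \frac{1}{16539} + 2 \sqrt{4042}} = \frac{1}{- \frac{26515}{5513} + 2 \sqrt{4042}}$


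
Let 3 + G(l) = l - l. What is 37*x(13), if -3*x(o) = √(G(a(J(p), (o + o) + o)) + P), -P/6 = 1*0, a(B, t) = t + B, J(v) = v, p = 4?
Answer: -37*I*√3/3 ≈ -21.362*I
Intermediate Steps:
a(B, t) = B + t
G(l) = -3 (G(l) = -3 + (l - l) = -3 + 0 = -3)
P = 0 (P = -6*0 = 0)
x(o) = -I*√3/3 (x(o) = -√(-3 + 0)/3 = -I*√3/3)
37*x(13) = 37*(-I*√3/3) = -37*I*√3/3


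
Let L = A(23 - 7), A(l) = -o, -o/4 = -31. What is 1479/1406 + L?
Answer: -172865/1406 ≈ -122.95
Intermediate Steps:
o = 124 (o = -4*(-31) = 124)
A(l) = -124 (A(l) = -1*124 = -124)
L = -124
1479/1406 + L = 1479/1406 - 124 = -172865/1406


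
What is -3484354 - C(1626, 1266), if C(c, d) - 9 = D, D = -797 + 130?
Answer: -3483696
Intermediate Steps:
D = -667
C(c, d) = -658 (C(c, d) = 9 - 667 = -658)
-3484354 - C(1626, 1266) = -3484354 - 1*(-658) = -3484354 + 658 = -3483696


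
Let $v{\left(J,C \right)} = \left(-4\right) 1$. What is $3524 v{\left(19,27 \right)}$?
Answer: $-14096$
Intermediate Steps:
$v{\left(J,C \right)} = -4$
$3524 v{\left(19,27 \right)} = 3524 \left(-4\right) = -14096$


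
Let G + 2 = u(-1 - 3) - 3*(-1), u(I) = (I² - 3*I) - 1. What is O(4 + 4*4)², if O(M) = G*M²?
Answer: 125440000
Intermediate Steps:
u(I) = -1 + I² - 3*I
G = 28 (G = -2 + ((-1 + (-1 - 3)² - 3*(-1 - 3)) - 3*(-1)) = -2 + ((-1 + (-4)² - 3*(-4)) + 3) = -2 + ((-1 + 16 + 12) + 3) = -2 + (27 + 3) = -2 + 30 = 28)
O(M) = 28*M²
O(4 + 4*4)² = (28*(4 + 4*4)²)² = (28*(4 + 16)²)² = (28*20²)² = (28*400)² = 11200² = 125440000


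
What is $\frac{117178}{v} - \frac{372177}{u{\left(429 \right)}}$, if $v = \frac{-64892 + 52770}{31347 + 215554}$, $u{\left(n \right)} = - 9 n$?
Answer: $- \frac{43395295336}{18183} \approx -2.3866 \cdot 10^{6}$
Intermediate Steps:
$v = - \frac{12122}{246901} \approx -0.049097$
$\frac{117178}{v} - \frac{372177}{u{\left(429 \right)}} = \frac{117178}{- \frac{12122}{246901}} - \frac{372177}{\left(-9\right) 429} = 117178 \left(- \frac{246901}{12122}\right) - \frac{372177}{-3861} = - \frac{14465682689}{6061} - - \frac{3181}{33} = - \frac{14465682689}{6061} + \frac{3181}{33} = - \frac{43395295336}{18183}$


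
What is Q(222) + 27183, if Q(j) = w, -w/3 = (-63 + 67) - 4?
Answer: 27183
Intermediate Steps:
w = 0 (w = -3*((-63 + 67) - 4) = -3*(4 - 4) = -3*0 = 0)
Q(j) = 0
Q(222) + 27183 = 0 + 27183 = 27183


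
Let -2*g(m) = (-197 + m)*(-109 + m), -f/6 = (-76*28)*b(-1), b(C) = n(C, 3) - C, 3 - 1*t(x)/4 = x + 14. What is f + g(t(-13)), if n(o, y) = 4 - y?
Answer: 31983/2 ≈ 15992.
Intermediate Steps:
t(x) = -44 - 4*x (t(x) = 12 - 4*(x + 14) = 12 - 4*(14 + x) = 12 + (-56 - 4*x) = -44 - 4*x)
b(C) = 1 - C (b(C) = (4 - 1*3) - C = (4 - 3) - C = 1 - C)
f = 25536 (f = -6*(-76*28)*(1 - 1*(-1)) = -(-12768)*(1 + 1) = -(-12768)*2 = -6*(-4256) = 25536)
g(m) = -(-197 + m)*(-109 + m)/2
f + g(t(-13)) = 25536 + (-21473/2 + 153*(-44 - 4*(-13)) - (-44 - 4*(-13))²/2) = 25536 + (-21473/2 + 153*(-44 + 52) - (-44 + 52)²/2) = 25536 + (-21473/2 + 153*8 - ½*8²) = 25536 + (-21473/2 + 1224 - ½*64) = 25536 + (-21473/2 + 1224 - 32) = 25536 - 19089/2 = 31983/2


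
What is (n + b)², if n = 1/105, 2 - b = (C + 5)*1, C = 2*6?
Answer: 2477476/11025 ≈ 224.71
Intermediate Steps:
C = 12
b = -15 (b = 2 - (12 + 5) = 2 - 17 = -15)
n = 1/105 ≈ 0.0095238
(n + b)² = (1/105 - 15)² = (-1574/105)² = 2477476/11025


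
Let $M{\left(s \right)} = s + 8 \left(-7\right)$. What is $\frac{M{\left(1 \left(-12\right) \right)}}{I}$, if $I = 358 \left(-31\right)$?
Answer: $\frac{34}{5549} \approx 0.0061272$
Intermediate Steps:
$I = -11098$
$M{\left(s \right)} = -56 + s$ ($M{\left(s \right)} = s - 56 = -56 + s$)
$\frac{M{\left(1 \left(-12\right) \right)}}{I} = \frac{-56 + 1 \left(-12\right)}{-11098} = \left(-56 - 12\right) \left(- \frac{1}{11098}\right) = \left(-68\right) \left(- \frac{1}{11098}\right) = \frac{34}{5549}$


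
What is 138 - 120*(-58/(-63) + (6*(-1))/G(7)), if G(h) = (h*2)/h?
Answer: 8138/21 ≈ 387.52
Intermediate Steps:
G(h) = 2 (G(h) = (2*h)/h = 2)
138 - 120*(-58/(-63) + (6*(-1))/G(7)) = 138 - 120*(-58/(-63) + (6*(-1))/2) = 138 - 120*(-58*(-1/63) - 6*½) = 138 - 120*(58/63 - 3) = 138 - 120*(-131/63) = 138 + 5240/21 = 8138/21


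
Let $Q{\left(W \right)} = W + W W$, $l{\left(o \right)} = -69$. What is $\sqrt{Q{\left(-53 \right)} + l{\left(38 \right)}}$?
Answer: $\sqrt{2687} \approx 51.836$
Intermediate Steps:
$Q{\left(W \right)} = W + W^{2}$
$\sqrt{Q{\left(-53 \right)} + l{\left(38 \right)}} = \sqrt{- 53 \left(1 - 53\right) - 69} = \sqrt{\left(-53\right) \left(-52\right) - 69} = \sqrt{2756 - 69} = \sqrt{2687}$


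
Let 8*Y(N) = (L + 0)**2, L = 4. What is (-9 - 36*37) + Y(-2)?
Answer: -1339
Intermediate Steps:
Y(N) = 2 (Y(N) = (4 + 0)**2/8 = (1/8)*4**2 = (1/8)*16 = 2)
(-9 - 36*37) + Y(-2) = (-9 - 36*37) + 2 = (-9 - 1332) + 2 = -1341 + 2 = -1339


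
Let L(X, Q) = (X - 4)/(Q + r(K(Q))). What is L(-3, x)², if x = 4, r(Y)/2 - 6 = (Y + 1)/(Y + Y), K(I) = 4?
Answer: 784/4761 ≈ 0.16467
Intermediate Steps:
r(Y) = 12 + (1 + Y)/Y (r(Y) = 12 + 2*((Y + 1)/(Y + Y)) = 12 + 2*((1 + Y)/((2*Y))) = 12 + 2*((1 + Y)*(1/(2*Y))) = 12 + 2*((1 + Y)/(2*Y)) = 12 + (1 + Y)/Y)
L(X, Q) = (-4 + X)/(53/4 + Q) (L(X, Q) = (X - 4)/(Q + (13 + 1/4)) = (-4 + X)/(Q + (13 + ¼)) = (-4 + X)/(Q + 53/4) = (-4 + X)/(53/4 + Q))
L(-3, x)² = (4*(-4 - 3)/(53 + 4*4))² = (4*(-7)/(53 + 16))² = (4*(-7)/69)² = (4*(1/69)*(-7))² = (-28/69)² = 784/4761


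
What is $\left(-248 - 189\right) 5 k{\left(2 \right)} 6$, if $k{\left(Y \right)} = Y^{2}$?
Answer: $-52440$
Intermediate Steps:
$\left(-248 - 189\right) 5 k{\left(2 \right)} 6 = \left(-248 - 189\right) 5 \cdot 2^{2} \cdot 6 = - 437 \cdot 5 \cdot 4 \cdot 6 = - 437 \cdot 20 \cdot 6 = \left(-437\right) 120 = -52440$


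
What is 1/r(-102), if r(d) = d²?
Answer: 1/10404 ≈ 9.6117e-5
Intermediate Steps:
1/r(-102) = 1/((-102)²) = 1/10404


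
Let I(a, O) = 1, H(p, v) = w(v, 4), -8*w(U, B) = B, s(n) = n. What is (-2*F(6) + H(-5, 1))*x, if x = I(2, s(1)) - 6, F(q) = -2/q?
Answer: -⅚ ≈ -0.83333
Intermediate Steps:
w(U, B) = -B/8
H(p, v) = -½ (H(p, v) = -⅛*4 = -½)
x = -5 (x = 1 - 6 = -5)
(-2*F(6) + H(-5, 1))*x = (-(-4)/6 - ½)*(-5) = (-2*(-⅓) - ½)*(-5) = (⅔ - ½)*(-5) = (⅙)*(-5) = -⅚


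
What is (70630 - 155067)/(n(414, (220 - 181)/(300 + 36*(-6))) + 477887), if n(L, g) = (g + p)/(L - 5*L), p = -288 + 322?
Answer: -3915174816/22158663451 ≈ -0.17669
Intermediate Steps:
p = 34
n(L, g) = -(34 + g)/(4*L) (n(L, g) = (g + 34)/(L - 5*L) = (34 + g)/((-4*L)) = (34 + g)*(-1/(4*L)) = -(34 + g)/(4*L))
(70630 - 155067)/(n(414, (220 - 181)/(300 + 36*(-6))) + 477887) = (70630 - 155067)/((¼)*(-34 - (220 - 181)/(300 + 36*(-6)))/414 + 477887) = -84437/((¼)*(1/414)*(-34 - 39/(300 - 216)) + 477887) = -84437/((¼)*(1/414)*(-34 - 39/84) + 477887) = -84437/((¼)*(1/414)*(-34 - 1*13/28) + 477887) = -84437/((¼)*(1/414)*(-34 - 13/28) + 477887) = -84437/((¼)*(1/414)*(-965/28) + 477887) = -84437/(-965/46368 + 477887) = -84437/22158663451/46368 = -84437*46368/22158663451 = -3915174816/22158663451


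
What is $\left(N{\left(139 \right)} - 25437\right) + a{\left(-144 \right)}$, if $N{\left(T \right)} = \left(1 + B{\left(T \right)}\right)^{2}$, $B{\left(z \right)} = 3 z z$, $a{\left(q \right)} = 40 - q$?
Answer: $3359800043$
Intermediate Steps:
$B{\left(z \right)} = 3 z^{2}$
$N{\left(T \right)} = \left(1 + 3 T^{2}\right)^{2}$
$\left(N{\left(139 \right)} - 25437\right) + a{\left(-144 \right)} = \left(\left(1 + 3 \cdot 139^{2}\right)^{2} - 25437\right) + \left(40 - -144\right) = \left(\left(1 + 3 \cdot 19321\right)^{2} - 25437\right) + \left(40 + 144\right) = \left(\left(1 + 57963\right)^{2} - 25437\right) + 184 = \left(57964^{2} - 25437\right) + 184 = \left(3359825296 - 25437\right) + 184 = 3359799859 + 184 = 3359800043$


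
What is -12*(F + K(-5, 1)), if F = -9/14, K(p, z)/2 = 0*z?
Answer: 54/7 ≈ 7.7143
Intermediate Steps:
K(p, z) = 0 (K(p, z) = 2*(0*z) = 2*0 = 0)
F = -9/14 (F = -9*1/14 = -9/14 ≈ -0.64286)
-12*(F + K(-5, 1)) = -12*(-9/14 + 0) = -12*(-9/14) = 54/7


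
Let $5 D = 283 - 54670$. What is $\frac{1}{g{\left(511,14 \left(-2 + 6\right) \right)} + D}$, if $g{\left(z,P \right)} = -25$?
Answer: $- \frac{5}{54512} \approx -9.1723 \cdot 10^{-5}$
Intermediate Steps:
$D = - \frac{54387}{5}$ ($D = \frac{283 - 54670}{5} = \frac{1}{5} \left(-54387\right) = - \frac{54387}{5} \approx -10877.0$)
$\frac{1}{g{\left(511,14 \left(-2 + 6\right) \right)} + D} = \frac{1}{-25 - \frac{54387}{5}} = \frac{1}{- \frac{54512}{5}} = - \frac{5}{54512}$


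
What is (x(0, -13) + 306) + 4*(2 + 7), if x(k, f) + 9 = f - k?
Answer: 320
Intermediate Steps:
x(k, f) = -9 + f - k (x(k, f) = -9 + (f - k) = -9 + f - k)
(x(0, -13) + 306) + 4*(2 + 7) = ((-9 - 13 - 1*0) + 306) + 4*(2 + 7) = ((-9 - 13 + 0) + 306) + 4*9 = (-22 + 306) + 36 = 284 + 36 = 320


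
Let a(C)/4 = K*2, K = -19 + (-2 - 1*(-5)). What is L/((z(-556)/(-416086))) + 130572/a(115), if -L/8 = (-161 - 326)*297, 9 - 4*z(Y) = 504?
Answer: 622491122289/160 ≈ 3.8906e+9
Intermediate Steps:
z(Y) = -495/4 (z(Y) = 9/4 - ¼*504 = 9/4 - 126 = -495/4)
K = -16 (K = -19 + (-2 + 5) = -19 + 3 = -16)
L = 1157112 (L = -8*(-161 - 326)*297 = -(-3896)*297 = -8*(-144639) = 1157112)
a(C) = -128 (a(C) = 4*(-16*2) = 4*(-32) = -128)
L/((z(-556)/(-416086))) + 130572/a(115) = 1157112/((-495/4/(-416086))) + 130572/(-128) = 1157112/((-495/4*(-1/416086))) + 130572*(-1/128) = 1157112/(45/151304) - 32643/32 = 1157112*(151304/45) - 32643/32 = 19452852672/5 - 32643/32 = 622491122289/160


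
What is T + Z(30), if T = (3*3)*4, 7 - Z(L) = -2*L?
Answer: 103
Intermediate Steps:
Z(L) = 7 + 2*L (Z(L) = 7 - (-2)*L = 7 + 2*L)
T = 36 (T = 9*4 = 36)
T + Z(30) = 36 + (7 + 2*30) = 36 + (7 + 60) = 36 + 67 = 103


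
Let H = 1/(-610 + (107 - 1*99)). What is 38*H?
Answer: -19/301 ≈ -0.063123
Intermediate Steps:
H = -1/602 (H = 1/(-610 + (107 - 99)) = 1/(-610 + 8) = 1/(-602) = -1/602 ≈ -0.0016611)
38*H = 38*(-1/602) = -19/301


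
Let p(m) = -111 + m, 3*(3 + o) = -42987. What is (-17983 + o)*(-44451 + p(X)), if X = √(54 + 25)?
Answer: 1440021030 - 32315*√79 ≈ 1.4397e+9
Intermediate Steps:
o = -14332 (o = -3 + (⅓)*(-42987) = -3 - 14329 = -14332)
X = √79 ≈ 8.8882
(-17983 + o)*(-44451 + p(X)) = (-17983 - 14332)*(-44451 + (-111 + √79)) = -32315*(-44562 + √79) = 1440021030 - 32315*√79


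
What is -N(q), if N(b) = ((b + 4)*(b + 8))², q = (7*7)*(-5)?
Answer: -3262351689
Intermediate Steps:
q = -245 (q = 49*(-5) = -245)
N(b) = (4 + b)²*(8 + b)² (N(b) = ((4 + b)*(8 + b))² = (4 + b)²*(8 + b)²)
-N(q) = -(4 - 245)²*(8 - 245)² = -(-241)²*(-237)² = -58081*56169 = -1*3262351689 = -3262351689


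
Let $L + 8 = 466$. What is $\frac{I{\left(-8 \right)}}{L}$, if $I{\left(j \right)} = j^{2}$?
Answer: $\frac{32}{229} \approx 0.13974$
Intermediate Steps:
$L = 458$ ($L = -8 + 466 = 458$)
$\frac{I{\left(-8 \right)}}{L} = \frac{\left(-8\right)^{2}}{458} = 64 \cdot \frac{1}{458} = \frac{32}{229}$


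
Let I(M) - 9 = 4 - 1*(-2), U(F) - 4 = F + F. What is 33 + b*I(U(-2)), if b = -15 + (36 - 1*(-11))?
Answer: 513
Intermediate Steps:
U(F) = 4 + 2*F (U(F) = 4 + (F + F) = 4 + 2*F)
b = 32 (b = -15 + (36 + 11) = -15 + 47 = 32)
I(M) = 15 (I(M) = 9 + (4 - 1*(-2)) = 9 + (4 + 2) = 9 + 6 = 15)
33 + b*I(U(-2)) = 33 + 32*15 = 33 + 480 = 513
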